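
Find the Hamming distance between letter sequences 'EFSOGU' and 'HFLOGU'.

Differing positions: 1, 3. Hamming distance = 2.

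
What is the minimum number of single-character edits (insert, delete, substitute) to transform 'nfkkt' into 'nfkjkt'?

Let D[i][j] be the edit distance between the first i characters of 'nfkkt' and the first j characters of 'nfkjkt', with D[i][0] = i, D[0][j] = j, and D[i][j] = D[i-1][j-1] if the characters match, else 1 + min(D[i-1][j], D[i][j-1], D[i-1][j-1]). Filling the table (rows: prefixes of 'nfkkt', columns: prefixes of 'nfkjkt'):
     ε  n  f  k  j  k  t
  ε  0  1  2  3  4  5  6
  n  1  0  1  2  3  4  5
  f  2  1  0  1  2  3  4
  k  3  2  1  0  1  2  3
  k  4  3  2  1  1  1  2
  t  5  4  3  2  2  2  1
The bottom-right entry gives D[5][6] = 1, so no sequence of fewer than 1 edit works. Backtracking through the table gives one optimal edit sequence (1 edit):
  nfkkt → nfkjkt (ins j @4)
Edit distance = 1.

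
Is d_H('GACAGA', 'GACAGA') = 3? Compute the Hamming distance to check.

Differing positions: none. Hamming distance = 0, so the claim that d_H = 3 is false.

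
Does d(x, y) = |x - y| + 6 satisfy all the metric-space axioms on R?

No. d fails identity of indiscernibles (specifically d(x,x) = 0): d(3, 3) = |3 - 3| + 6 = 0 + 6 = 6 ≠ 0.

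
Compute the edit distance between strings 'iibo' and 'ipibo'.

Let D[i][j] be the edit distance between the first i characters of 'iibo' and the first j characters of 'ipibo', with D[i][0] = i, D[0][j] = j, and D[i][j] = D[i-1][j-1] if the characters match, else 1 + min(D[i-1][j], D[i][j-1], D[i-1][j-1]). Filling the table (rows: prefixes of 'iibo', columns: prefixes of 'ipibo'):
     ε  i  p  i  b  o
  ε  0  1  2  3  4  5
  i  1  0  1  2  3  4
  i  2  1  1  1  2  3
  b  3  2  2  2  1  2
  o  4  3  3  3  2  1
The bottom-right entry gives D[4][5] = 1, so no sequence of fewer than 1 edit works. Backtracking through the table gives one optimal edit sequence (1 edit):
  iibo → ipibo (ins p @2)
Edit distance = 1.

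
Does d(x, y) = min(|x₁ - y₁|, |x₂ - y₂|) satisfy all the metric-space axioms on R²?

No. d fails identity of indiscernibles: take x = (1, 0) and y = (1, 3). Then d(x,y) = min(|1 - 1|, |0 - 3|) = min(0, 3) = 0, yet x ≠ y.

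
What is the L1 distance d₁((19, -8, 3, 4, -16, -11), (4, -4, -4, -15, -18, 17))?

Σ|x_i - y_i| = |19 - 4| + |-8 - (-4)| + |3 - (-4)| + |4 - (-15)| + |-16 - (-18)| + |-11 - 17| = 15 + 4 + 7 + 19 + 2 + 28 = 75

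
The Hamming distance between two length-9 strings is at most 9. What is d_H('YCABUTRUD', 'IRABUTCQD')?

Differing positions: 1, 2, 7, 8. Hamming distance = 4. The maximum possible Hamming distance for length-9 strings is 9, so d_H/9 = 4/9 ≈ 0.4444.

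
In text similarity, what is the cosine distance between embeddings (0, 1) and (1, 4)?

With u = (0, 1), v = (1, 4):
u·v = 0·1 + 1·4 = 0 + 4 = 4.
|u| = √(0² + 1²) = √1, |v| = √(1² + 4²) = √17, so |u||v| = √(1·17) = √17.
cos θ = (u·v)/(|u||v|) = 4/√17 ≈ 0.9701
Cosine distance = 1 - cos θ ≈ 1 - 0.9701 = 0.0299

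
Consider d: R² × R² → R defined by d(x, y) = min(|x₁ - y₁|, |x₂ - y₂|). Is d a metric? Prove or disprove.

No. d fails identity of indiscernibles: take x = (4, 0) and y = (4, 4). Then d(x,y) = min(|4 - 4|, |0 - 4|) = min(0, 4) = 0, yet x ≠ y.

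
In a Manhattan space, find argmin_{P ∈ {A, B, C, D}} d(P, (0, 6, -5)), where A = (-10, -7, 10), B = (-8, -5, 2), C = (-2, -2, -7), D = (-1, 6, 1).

Distances: d(A) = 38, d(B) = 26, d(C) = 12, d(D) = 7. Nearest: D = (-1, 6, 1) with distance 7.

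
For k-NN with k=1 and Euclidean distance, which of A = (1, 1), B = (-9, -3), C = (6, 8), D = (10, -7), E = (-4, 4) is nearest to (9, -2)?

Distances: d(A) ≈ 8.544, d(B) ≈ 18.0278, d(C) ≈ 10.4403, d(D) ≈ 5.099, d(E) ≈ 14.3178. Nearest: D = (10, -7) with distance 5.099.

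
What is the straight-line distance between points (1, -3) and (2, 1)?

√(Σ(x_i - y_i)²) = √((1 - 2)² + (-3 - 1)²)
= √((-1)² + (-4)²) = √(1 + 16) = √17 ≈ 4.1231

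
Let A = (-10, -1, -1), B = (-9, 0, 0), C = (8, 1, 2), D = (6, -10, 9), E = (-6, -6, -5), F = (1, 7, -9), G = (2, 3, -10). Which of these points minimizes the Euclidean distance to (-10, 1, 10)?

Distances: d(A) ≈ 11.1803, d(B) ≈ 10.0995, d(C) ≈ 19.6977, d(D) ≈ 19.4422, d(E) ≈ 17.0294, d(F) ≈ 22.7596, d(G) ≈ 23.4094. Nearest: B = (-9, 0, 0) with distance 10.0995.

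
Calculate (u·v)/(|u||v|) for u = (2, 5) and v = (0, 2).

With u = (2, 5), v = (0, 2):
u·v = 2·0 + 5·2 = 0 + 10 = 10.
|u| = √(2² + 5²) = √29, |v| = √(0² + 2²) = √4, so |u||v| = √(29·4) = √116.
cos θ = (u·v)/(|u||v|) = 10/√116 ≈ 0.9285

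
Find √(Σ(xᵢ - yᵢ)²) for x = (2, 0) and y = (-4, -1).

√(Σ(x_i - y_i)²) = √((2 - (-4))² + (0 - (-1))²)
= √(6² + 1²) = √(36 + 1) = √37 ≈ 6.0828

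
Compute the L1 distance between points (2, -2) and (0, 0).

Σ|x_i - y_i| = |2 - 0| + |-2 - 0| = 2 + 2 = 4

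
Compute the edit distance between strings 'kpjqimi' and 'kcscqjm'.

Let D[i][j] be the edit distance between the first i characters of 'kpjqimi' and the first j characters of 'kcscqjm', with D[i][0] = i, D[0][j] = j, and D[i][j] = D[i-1][j-1] if the characters match, else 1 + min(D[i-1][j], D[i][j-1], D[i-1][j-1]). Filling the table (rows: prefixes of 'kpjqimi', columns: prefixes of 'kcscqjm'):
     ε  k  c  s  c  q  j  m
  ε  0  1  2  3  4  5  6  7
  k  1  0  1  2  3  4  5  6
  p  2  1  1  2  3  4  5  6
  j  3  2  2  2  3  4  4  5
  q  4  3  3  3  3  3  4  5
  i  5  4  4  4  4  4  4  5
  m  6  5  5  5  5  5  5  4
  i  7  6  6  6  6  6  6  5
The bottom-right entry gives D[7][7] = 5, so no sequence of fewer than 5 edits works. Backtracking through the table gives one optimal edit sequence (5 edits):
  kpjqimi → kcpjqimi (ins c @2)
  kcpjqimi → kcsjqimi (sub p→s @3)
  kcsjqimi → kcscqimi (sub j→c @4)
  kcscqimi → kcscqjmi (sub i→j @6)
  kcscqjmi → kcscqjm (del i @8)
Edit distance = 5.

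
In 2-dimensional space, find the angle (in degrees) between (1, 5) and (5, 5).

With u = (1, 5), v = (5, 5):
u·v = 1·5 + 5·5 = 5 + 25 = 30.
|u| = √(1² + 5²) = √26, |v| = √(5² + 5²) = √50, so |u||v| = √(26·50) = √1300.
cos θ = (u·v)/(|u||v|) = 30/√1300 ≈ 0.83205
θ = arccos(0.83205) ≈ 33.69°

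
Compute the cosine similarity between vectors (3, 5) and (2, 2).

With u = (3, 5), v = (2, 2):
u·v = 3·2 + 5·2 = 6 + 10 = 16.
|u| = √(3² + 5²) = √34, |v| = √(2² + 2²) = √8, so |u||v| = √(34·8) = √272.
cos θ = (u·v)/(|u||v|) = 16/√272 ≈ 0.9701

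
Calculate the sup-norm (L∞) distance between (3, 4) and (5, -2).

max(|x_i - y_i|) = max(|3 - 5|, |4 - (-2)|) = max(2, 6) = 6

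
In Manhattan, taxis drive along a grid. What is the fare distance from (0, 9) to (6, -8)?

Σ|x_i - y_i| = |0 - 6| + |9 - (-8)| = 6 + 17 = 23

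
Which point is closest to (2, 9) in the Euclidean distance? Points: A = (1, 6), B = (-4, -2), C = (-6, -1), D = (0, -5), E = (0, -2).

Distances: d(A) ≈ 3.1623, d(B) ≈ 12.53, d(C) ≈ 12.8062, d(D) ≈ 14.1421, d(E) ≈ 11.1803. Nearest: A = (1, 6) with distance 3.1623.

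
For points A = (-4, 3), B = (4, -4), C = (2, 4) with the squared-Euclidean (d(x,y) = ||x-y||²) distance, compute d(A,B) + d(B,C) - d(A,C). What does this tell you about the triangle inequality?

d(A,B) = 8² + 7² = 113, d(B,C) = 2² + 8² = 68, d(A,C) = 6² + 1² = 37.
d(A,B) + d(B,C) - d(A,C) = 113 + 68 - 37 = 181 - 37 = 144. This is ≥ 0, so the triangle inequality holds for these points.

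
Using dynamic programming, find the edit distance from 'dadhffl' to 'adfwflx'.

Let D[i][j] be the edit distance between the first i characters of 'dadhffl' and the first j characters of 'adfwflx', with D[i][0] = i, D[0][j] = j, and D[i][j] = D[i-1][j-1] if the characters match, else 1 + min(D[i-1][j], D[i][j-1], D[i-1][j-1]). Filling the table (rows: prefixes of 'dadhffl', columns: prefixes of 'adfwflx'):
     ε  a  d  f  w  f  l  x
  ε  0  1  2  3  4  5  6  7
  d  1  1  1  2  3  4  5  6
  a  2  1  2  2  3  4  5  6
  d  3  2  1  2  3  4  5  6
  h  4  3  2  2  3  4  5  6
  f  5  4  3  2  3  3  4  5
  f  6  5  4  3  3  3  4  5
  l  7  6  5  4  4  4  3  4
The bottom-right entry gives D[7][7] = 4, so no sequence of fewer than 4 edits works. Backtracking through the table gives one optimal edit sequence (4 edits):
  dadhffl → adhffl (del d @1)
  adhffl → adfffl (sub h→f @3)
  adfffl → adfwfl (sub f→w @4)
  adfwfl → adfwflx (ins x @7)
Edit distance = 4.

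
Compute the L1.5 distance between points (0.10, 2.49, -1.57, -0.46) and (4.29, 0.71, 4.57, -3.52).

(Σ|x_i - y_i|^1.5)^(1/1.5) = (|0.1 - 4.29|^1.5 + |2.49 - 0.71|^1.5 + |-1.57 - 4.57|^1.5 + |-0.46 - (-3.52)|^1.5)^(1/1.5)
= (4.19^1.5 + 1.78^1.5 + 6.14^1.5 + 3.06^1.5)^(1/1.5) ≈ (8.5767 + 2.3748 + 15.2143 + 5.3528)^(1/1.5) = (31.5186)^(1/1.5) ≈ 9.978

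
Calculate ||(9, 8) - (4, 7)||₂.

√(Σ(x_i - y_i)²) = √((9 - 4)² + (8 - 7)²)
= √(5² + 1²) = √(25 + 1) = √26 ≈ 5.099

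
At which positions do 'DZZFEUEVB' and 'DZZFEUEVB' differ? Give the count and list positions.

Differing positions: none. Hamming distance = 0.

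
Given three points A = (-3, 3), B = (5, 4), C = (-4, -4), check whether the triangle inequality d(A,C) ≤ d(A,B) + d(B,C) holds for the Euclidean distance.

d(A,B) = √(8² + 1²) = √65 ≈ 8.0623, d(B,C) = √(9² + 8²) = √145 ≈ 12.0416, d(A,C) = √(1² + 7²) = √50 ≈ 7.0711.
d(A,C) ≈ 7.0711 ≤ 8.0623 + 12.0416 = 20.1039. Triangle inequality is satisfied.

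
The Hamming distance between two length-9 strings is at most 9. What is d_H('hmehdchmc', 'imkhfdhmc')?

Differing positions: 1, 3, 5, 6. Hamming distance = 4. The maximum possible Hamming distance for length-9 strings is 9, so d_H/9 = 4/9 ≈ 0.4444.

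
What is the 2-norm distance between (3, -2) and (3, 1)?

(Σ|x_i - y_i|^2)^(1/2) = (|3 - 3|^2 + |-2 - 1|^2)^(1/2)
= (0^2 + 3^2)^(1/2) = (0 + 9)^(1/2) = (9)^(1/2) = 3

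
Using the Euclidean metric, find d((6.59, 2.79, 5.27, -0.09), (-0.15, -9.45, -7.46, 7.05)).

√(Σ(x_i - y_i)²) = √((6.59 - (-0.15))² + (2.79 - (-9.45))² + (5.27 - (-7.46))² + (-0.09 - 7.05)²)
= √(6.74² + 12.24² + 12.73² + (-7.14)²) = √(45.4276 + 149.8176 + 162.0529 + 50.9796) = √408.2777 ≈ 20.2059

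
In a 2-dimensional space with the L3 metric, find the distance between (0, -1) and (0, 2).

(Σ|x_i - y_i|^3)^(1/3) = (|0 - 0|^3 + |-1 - 2|^3)^(1/3)
= (0^3 + 3^3)^(1/3) = (0 + 27)^(1/3) = (27)^(1/3) = 3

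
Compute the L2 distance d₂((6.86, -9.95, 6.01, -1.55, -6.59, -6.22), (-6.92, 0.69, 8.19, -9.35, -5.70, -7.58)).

√(Σ(x_i - y_i)²) = √((6.86 - (-6.92))² + (-9.95 - 0.69)² + (6.01 - 8.19)² + (-1.55 - (-9.35))² + (-6.59 - (-5.7))² + (-6.22 - (-7.58))²)
= √(13.78² + (-10.64)² + (-2.18)² + 7.8² + (-0.89)² + 1.36²) = √(189.8884 + 113.2096 + 4.7524 + 60.84 + 0.7921 + 1.8496) = √371.3321 ≈ 19.27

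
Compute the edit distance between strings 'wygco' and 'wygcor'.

Let D[i][j] be the edit distance between the first i characters of 'wygco' and the first j characters of 'wygcor', with D[i][0] = i, D[0][j] = j, and D[i][j] = D[i-1][j-1] if the characters match, else 1 + min(D[i-1][j], D[i][j-1], D[i-1][j-1]). Filling the table (rows: prefixes of 'wygco', columns: prefixes of 'wygcor'):
     ε  w  y  g  c  o  r
  ε  0  1  2  3  4  5  6
  w  1  0  1  2  3  4  5
  y  2  1  0  1  2  3  4
  g  3  2  1  0  1  2  3
  c  4  3  2  1  0  1  2
  o  5  4  3  2  1  0  1
The bottom-right entry gives D[5][6] = 1, so no sequence of fewer than 1 edit works. Backtracking through the table gives one optimal edit sequence (1 edit):
  wygco → wygcor (ins r @6)
Edit distance = 1.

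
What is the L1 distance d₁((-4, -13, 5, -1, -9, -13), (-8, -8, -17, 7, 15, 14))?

Σ|x_i - y_i| = |-4 - (-8)| + |-13 - (-8)| + |5 - (-17)| + |-1 - 7| + |-9 - 15| + |-13 - 14| = 4 + 5 + 22 + 8 + 24 + 27 = 90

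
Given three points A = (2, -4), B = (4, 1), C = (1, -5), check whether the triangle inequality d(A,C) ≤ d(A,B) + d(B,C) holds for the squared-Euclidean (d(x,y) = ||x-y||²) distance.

d(A,B) = 2² + 5² = 29, d(B,C) = 3² + 6² = 45, d(A,C) = 1² + 1² = 2.
d(A,C) = 2 ≤ 29 + 45 = 74. Triangle inequality is satisfied.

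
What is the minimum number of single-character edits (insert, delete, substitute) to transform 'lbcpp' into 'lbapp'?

Let D[i][j] be the edit distance between the first i characters of 'lbcpp' and the first j characters of 'lbapp', with D[i][0] = i, D[0][j] = j, and D[i][j] = D[i-1][j-1] if the characters match, else 1 + min(D[i-1][j], D[i][j-1], D[i-1][j-1]). Filling the table (rows: prefixes of 'lbcpp', columns: prefixes of 'lbapp'):
     ε  l  b  a  p  p
  ε  0  1  2  3  4  5
  l  1  0  1  2  3  4
  b  2  1  0  1  2  3
  c  3  2  1  1  2  3
  p  4  3  2  2  1  2
  p  5  4  3  3  2  1
The bottom-right entry gives D[5][5] = 1, so no sequence of fewer than 1 edit works. Backtracking through the table gives one optimal edit sequence (1 edit):
  lbcpp → lbapp (sub c→a @3)
Edit distance = 1.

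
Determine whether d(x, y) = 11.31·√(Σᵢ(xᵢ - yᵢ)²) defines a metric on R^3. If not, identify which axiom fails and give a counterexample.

Yes. The L2 (Euclidean) norm induces a metric on R^3, and multiplying a metric by a positive constant 11.31 > 0 preserves all four axioms: non-negativity (11.31·||x-y|| ≥ 0), identity (11.31·||x-y|| = 0 ⟺ ||x-y|| = 0 ⟺ x = y), symmetry (||x-y|| = ||y-x||), and the triangle inequality (11.31·||x-z|| ≤ 11.31·||x-y|| + 11.31·||y-z||). So d is a metric.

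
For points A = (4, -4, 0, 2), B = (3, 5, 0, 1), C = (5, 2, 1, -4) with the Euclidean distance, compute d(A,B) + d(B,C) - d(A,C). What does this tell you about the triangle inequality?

d(A,B) = √(1² + 9² + 0² + 1²) = √83 ≈ 9.1104, d(B,C) = √(2² + 3² + 1² + 5²) = √39 ≈ 6.245, d(A,C) = √(1² + 6² + 1² + 6²) = √74 ≈ 8.6023.
d(A,B) + d(B,C) - d(A,C) = 9.1104 + 6.245 - 8.6023 = 15.3554 - 8.6023 = 6.7531 (to 4 decimal places). This is ≥ 0, so the triangle inequality holds for these points.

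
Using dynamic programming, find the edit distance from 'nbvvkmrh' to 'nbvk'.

Let D[i][j] be the edit distance between the first i characters of 'nbvvkmrh' and the first j characters of 'nbvk', with D[i][0] = i, D[0][j] = j, and D[i][j] = D[i-1][j-1] if the characters match, else 1 + min(D[i-1][j], D[i][j-1], D[i-1][j-1]). Filling the table (rows: prefixes of 'nbvvkmrh', columns: prefixes of 'nbvk'):
     ε  n  b  v  k
  ε  0  1  2  3  4
  n  1  0  1  2  3
  b  2  1  0  1  2
  v  3  2  1  0  1
  v  4  3  2  1  1
  k  5  4  3  2  1
  m  6  5  4  3  2
  r  7  6  5  4  3
  h  8  7  6  5  4
The bottom-right entry gives D[8][4] = 4, so no sequence of fewer than 4 edits works. Backtracking through the table gives one optimal edit sequence (4 edits):
  nbvvkmrh → nbvkmrh (del v @3)
  nbvkmrh → nbvkrh (del m @5)
  nbvkrh → nbvkh (del r @5)
  nbvkh → nbvk (del h @5)
Edit distance = 4.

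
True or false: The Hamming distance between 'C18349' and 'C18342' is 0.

Differing positions: 6. Hamming distance = 1, so the claim that d_H = 0 is false.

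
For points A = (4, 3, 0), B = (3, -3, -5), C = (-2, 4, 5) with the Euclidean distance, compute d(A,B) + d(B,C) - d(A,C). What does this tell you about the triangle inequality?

d(A,B) = √(1² + 6² + 5²) = √62 ≈ 7.874, d(B,C) = √(5² + 7² + 10²) = √174 ≈ 13.1909, d(A,C) = √(6² + 1² + 5²) = √62 ≈ 7.874.
d(A,B) + d(B,C) - d(A,C) = 7.874 + 13.1909 - 7.874 = 21.0649 - 7.874 = 13.1909 (to 4 decimal places). This is ≥ 0, so the triangle inequality holds for these points.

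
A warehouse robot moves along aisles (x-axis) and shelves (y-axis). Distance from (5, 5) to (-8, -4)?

Σ|x_i - y_i| = |5 - (-8)| + |5 - (-4)| = 13 + 9 = 22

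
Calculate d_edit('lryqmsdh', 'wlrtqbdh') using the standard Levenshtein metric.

Let D[i][j] be the edit distance between the first i characters of 'lryqmsdh' and the first j characters of 'wlrtqbdh', with D[i][0] = i, D[0][j] = j, and D[i][j] = D[i-1][j-1] if the characters match, else 1 + min(D[i-1][j], D[i][j-1], D[i-1][j-1]). Filling the table (rows: prefixes of 'lryqmsdh', columns: prefixes of 'wlrtqbdh'):
     ε  w  l  r  t  q  b  d  h
  ε  0  1  2  3  4  5  6  7  8
  l  1  1  1  2  3  4  5  6  7
  r  2  2  2  1  2  3  4  5  6
  y  3  3  3  2  2  3  4  5  6
  q  4  4  4  3  3  2  3  4  5
  m  5  5  5  4  4  3  3  4  5
  s  6  6  6  5  5  4  4  4  5
  d  7  7  7  6  6  5  5  4  5
  h  8  8  8  7  7  6  6  5  4
The bottom-right entry gives D[8][8] = 4, so no sequence of fewer than 4 edits works. Backtracking through the table gives one optimal edit sequence (4 edits):
  lryqmsdh → wlryqmsdh (ins w @1)
  wlryqmsdh → wlrtqmsdh (sub y→t @4)
  wlrtqmsdh → wlrtqsdh (del m @6)
  wlrtqsdh → wlrtqbdh (sub s→b @6)
Edit distance = 4.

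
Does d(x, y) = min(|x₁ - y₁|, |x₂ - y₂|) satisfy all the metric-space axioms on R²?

No. d fails identity of indiscernibles: take x = (-2, 0) and y = (-2, 5). Then d(x,y) = min(|-2 - (-2)|, |0 - 5|) = min(0, 5) = 0, yet x ≠ y.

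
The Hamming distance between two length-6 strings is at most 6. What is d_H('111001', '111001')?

Differing positions: none. Hamming distance = 0. The maximum possible Hamming distance for length-6 strings is 6, so d_H/6 = 0/6 = 0.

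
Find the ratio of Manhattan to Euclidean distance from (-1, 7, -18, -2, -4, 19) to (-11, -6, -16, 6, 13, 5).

L1 = |-1 - (-11)| + |7 - (-6)| + |-18 - (-16)| + |-2 - 6| + |-4 - 13| + |19 - 5| = 10 + 13 + 2 + 8 + 17 + 14 = 64
L2 = √(10² + 13² + 2² + 8² + 17² + 14²) = √822 ≈ 28.6705
L1 ≥ L2 always (equality iff movement is along one axis); L1 > L2 here.
Ratio L1/L2 = 64/√822 ≈ 2.2323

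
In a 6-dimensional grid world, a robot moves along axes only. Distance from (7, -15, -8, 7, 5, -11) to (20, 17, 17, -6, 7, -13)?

Σ|x_i - y_i| = |7 - 20| + |-15 - 17| + |-8 - 17| + |7 - (-6)| + |5 - 7| + |-11 - (-13)| = 13 + 32 + 25 + 13 + 2 + 2 = 87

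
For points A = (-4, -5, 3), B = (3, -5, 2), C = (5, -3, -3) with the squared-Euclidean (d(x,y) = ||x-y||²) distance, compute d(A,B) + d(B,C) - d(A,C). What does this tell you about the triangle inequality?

d(A,B) = 7² + 0² + 1² = 50, d(B,C) = 2² + 2² + 5² = 33, d(A,C) = 9² + 2² + 6² = 121.
d(A,B) + d(B,C) - d(A,C) = 50 + 33 - 121 = 83 - 121 = -38. This is < 0, so the triangle inequality FAILS for these points (squared-Euclidean is not a metric).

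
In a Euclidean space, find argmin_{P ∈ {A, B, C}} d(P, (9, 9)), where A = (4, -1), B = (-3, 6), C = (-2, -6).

Distances: d(A) ≈ 11.1803, d(B) ≈ 12.3693, d(C) ≈ 18.6011. Nearest: A = (4, -1) with distance 11.1803.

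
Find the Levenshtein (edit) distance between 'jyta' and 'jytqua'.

Let D[i][j] be the edit distance between the first i characters of 'jyta' and the first j characters of 'jytqua', with D[i][0] = i, D[0][j] = j, and D[i][j] = D[i-1][j-1] if the characters match, else 1 + min(D[i-1][j], D[i][j-1], D[i-1][j-1]). Filling the table (rows: prefixes of 'jyta', columns: prefixes of 'jytqua'):
     ε  j  y  t  q  u  a
  ε  0  1  2  3  4  5  6
  j  1  0  1  2  3  4  5
  y  2  1  0  1  2  3  4
  t  3  2  1  0  1  2  3
  a  4  3  2  1  1  2  2
The bottom-right entry gives D[4][6] = 2, so no sequence of fewer than 2 edits works. Backtracking through the table gives one optimal edit sequence (2 edits):
  jyta → jytqa (ins q @4)
  jytqa → jytqua (ins u @5)
Edit distance = 2.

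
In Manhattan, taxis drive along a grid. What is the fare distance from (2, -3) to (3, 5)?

Σ|x_i - y_i| = |2 - 3| + |-3 - 5| = 1 + 8 = 9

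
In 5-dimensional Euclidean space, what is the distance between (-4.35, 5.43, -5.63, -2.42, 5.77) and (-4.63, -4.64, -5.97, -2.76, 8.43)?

√(Σ(x_i - y_i)²) = √((-4.35 - (-4.63))² + (5.43 - (-4.64))² + (-5.63 - (-5.97))² + (-2.42 - (-2.76))² + (5.77 - 8.43)²)
= √(0.28² + 10.07² + 0.34² + 0.34² + (-2.66)²) = √(0.0784 + 101.4049 + 0.1156 + 0.1156 + 7.0756) = √108.7901 ≈ 10.4302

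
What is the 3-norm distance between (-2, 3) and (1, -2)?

(Σ|x_i - y_i|^3)^(1/3) = (|-2 - 1|^3 + |3 - (-2)|^3)^(1/3)
= (3^3 + 5^3)^(1/3) = (27 + 125)^(1/3) = (152)^(1/3) ≈ 5.3368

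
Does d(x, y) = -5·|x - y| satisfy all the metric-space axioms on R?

No. With c = -5 < 0, d fails non-negativity: d(3, 12) = -5·|3 - 12| = -5·9 = -45 < 0.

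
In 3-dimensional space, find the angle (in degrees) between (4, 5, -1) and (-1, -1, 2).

With u = (4, 5, -1), v = (-1, -1, 2):
u·v = 4·(-1) + 5·(-1) + (-1)·2 = (-4) + (-5) + (-2) = -11.
|u| = √(4² + 5² + (-1)²) = √42, |v| = √((-1)² + (-1)² + 2²) = √6, so |u||v| = √(42·6) = √252.
cos θ = (u·v)/(|u||v|) = -11/√252 ≈ -0.692935
θ = arccos(-0.692935) ≈ 133.86°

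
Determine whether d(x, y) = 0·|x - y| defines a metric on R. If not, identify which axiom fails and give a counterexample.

No. With c = 0, d(x,y) = 0 for all x, y. This fails identity of indiscernibles: d(1, 6) = 0 but 1 ≠ 6.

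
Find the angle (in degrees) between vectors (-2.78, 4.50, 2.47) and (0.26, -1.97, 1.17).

With u = (-2.78, 4.50, 2.47), v = (0.26, -1.97, 1.17):
u·v = (-2.78)·0.26 + 4.5·(-1.97) + 2.47·1.17 = (-0.7228) + (-8.865) + 2.8899 = -6.6979.
|u| = √((-2.78)² + 4.5² + 2.47²) = √(7.7284 + 20.25 + 6.1009) = √34.0793, |v| = √(0.26² + (-1.97)² + 1.17²) = √(0.0676 + 3.8809 + 1.3689) = √5.3174.
cos θ = (u·v)/(|u||v|) = -6.6979/(√34.0793·√5.3174) ≈ -0.497558
θ = arccos(-0.497558) ≈ 119.84°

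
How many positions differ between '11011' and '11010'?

Differing positions: 5. Hamming distance = 1.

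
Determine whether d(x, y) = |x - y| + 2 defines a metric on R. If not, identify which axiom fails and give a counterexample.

No. d fails identity of indiscernibles (specifically d(x,x) = 0): d(-4, -4) = |-4 - (-4)| + 2 = 0 + 2 = 2 ≠ 0.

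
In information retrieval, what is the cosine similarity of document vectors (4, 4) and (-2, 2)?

With u = (4, 4), v = (-2, 2):
u·v = 4·(-2) + 4·2 = (-8) + 8 = 0.
|u| = √(4² + 4²) = √32, |v| = √((-2)² + 2²) = √8, so |u||v| = √(32·8) = √256 = 16.
cos θ = (u·v)/(|u||v|) = 0/16 = 0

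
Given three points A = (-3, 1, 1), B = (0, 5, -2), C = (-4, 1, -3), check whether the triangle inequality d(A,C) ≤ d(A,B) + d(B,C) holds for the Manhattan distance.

d(A,B) = 3 + 4 + 3 = 10, d(B,C) = 4 + 4 + 1 = 9, d(A,C) = 1 + 0 + 4 = 5.
d(A,C) = 5 ≤ 10 + 9 = 19. Triangle inequality is satisfied.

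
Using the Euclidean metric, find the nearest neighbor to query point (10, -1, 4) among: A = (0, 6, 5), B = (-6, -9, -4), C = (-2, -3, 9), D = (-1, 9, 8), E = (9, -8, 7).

Distances: d(A) ≈ 12.2474, d(B) ≈ 19.5959, d(C) ≈ 13.1529, d(D) ≈ 15.3948, d(E) ≈ 7.6811. Nearest: E = (9, -8, 7) with distance 7.6811.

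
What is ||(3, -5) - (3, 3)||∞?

max(|x_i - y_i|) = max(|3 - 3|, |-5 - 3|) = max(0, 8) = 8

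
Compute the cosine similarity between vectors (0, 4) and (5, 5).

With u = (0, 4), v = (5, 5):
u·v = 0·5 + 4·5 = 0 + 20 = 20.
|u| = √(0² + 4²) = √16, |v| = √(5² + 5²) = √50, so |u||v| = √(16·50) = √800.
cos θ = (u·v)/(|u||v|) = 20/√800 ≈ 0.7071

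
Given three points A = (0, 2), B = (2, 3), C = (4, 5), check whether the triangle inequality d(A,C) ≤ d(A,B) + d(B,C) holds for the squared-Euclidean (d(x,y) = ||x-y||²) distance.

d(A,B) = 2² + 1² = 5, d(B,C) = 2² + 2² = 8, d(A,C) = 4² + 3² = 25.
d(A,C) = 25 > 5 + 8 = 13. Triangle inequality is VIOLATED. (Squared-Euclidean is not a metric — this is a counterexample.)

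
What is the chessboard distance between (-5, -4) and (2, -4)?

max(|x_i - y_i|) = max(|-5 - 2|, |-4 - (-4)|) = max(7, 0) = 7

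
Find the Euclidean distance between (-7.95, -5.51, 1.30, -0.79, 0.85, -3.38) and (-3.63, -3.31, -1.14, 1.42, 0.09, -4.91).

√(Σ(x_i - y_i)²) = √((-7.95 - (-3.63))² + (-5.51 - (-3.31))² + (1.3 - (-1.14))² + (-0.79 - 1.42)² + (0.85 - 0.09)² + (-3.38 - (-4.91))²)
= √((-4.32)² + (-2.2)² + 2.44² + (-2.21)² + 0.76² + 1.53²) = √(18.6624 + 4.84 + 5.9536 + 4.8841 + 0.5776 + 2.3409) = √37.2586 ≈ 6.104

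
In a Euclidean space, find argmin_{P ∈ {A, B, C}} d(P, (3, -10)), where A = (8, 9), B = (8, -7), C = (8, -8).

Distances: d(A) ≈ 19.6469, d(B) ≈ 5.831, d(C) ≈ 5.3852. Nearest: C = (8, -8) with distance 5.3852.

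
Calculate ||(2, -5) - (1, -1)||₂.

√(Σ(x_i - y_i)²) = √((2 - 1)² + (-5 - (-1))²)
= √(1² + (-4)²) = √(1 + 16) = √17 ≈ 4.1231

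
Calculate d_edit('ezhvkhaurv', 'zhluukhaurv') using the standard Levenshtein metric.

Let D[i][j] be the edit distance between the first i characters of 'ezhvkhaurv' and the first j characters of 'zhluukhaurv', with D[i][0] = i, D[0][j] = j, and D[i][j] = D[i-1][j-1] if the characters match, else 1 + min(D[i-1][j], D[i][j-1], D[i-1][j-1]). Filling the table (rows: prefixes of 'ezhvkhaurv', columns: prefixes of 'zhluukhaurv'):
     ε  z  h  l  u  u  k  h  a  u  r  v
  ε  0  1  2  3  4  5  6  7  8  9 10 11
  e  1  1  2  3  4  5  6  7  8  9 10 11
  z  2  1  2  3  4  5  6  7  8  9 10 11
  h  3  2  1  2  3  4  5  6  7  8  9 10
  v  4  3  2  2  3  4  5  6  7  8  9  9
  k  5  4  3  3  3  4  4  5  6  7  8  9
  h  6  5  4  4  4  4  5  4  5  6  7  8
  a  7  6  5  5  5  5  5  5  4  5  6  7
  u  8  7  6  6  5  5  6  6  5  4  5  6
  r  9  8  7  7  6  6  6  7  6  5  4  5
  v 10  9  8  8  7  7  7  7  7  6  5  4
The bottom-right entry gives D[10][11] = 4, so no sequence of fewer than 4 edits works. Backtracking through the table gives one optimal edit sequence (4 edits):
  ezhvkhaurv → zhvkhaurv (del e @1)
  zhvkhaurv → zhlvkhaurv (ins l @3)
  zhlvkhaurv → zhluvkhaurv (ins u @4)
  zhluvkhaurv → zhluukhaurv (sub v→u @5)
Edit distance = 4.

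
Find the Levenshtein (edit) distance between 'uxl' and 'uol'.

Let D[i][j] be the edit distance between the first i characters of 'uxl' and the first j characters of 'uol', with D[i][0] = i, D[0][j] = j, and D[i][j] = D[i-1][j-1] if the characters match, else 1 + min(D[i-1][j], D[i][j-1], D[i-1][j-1]). Filling the table (rows: prefixes of 'uxl', columns: prefixes of 'uol'):
     ε  u  o  l
  ε  0  1  2  3
  u  1  0  1  2
  x  2  1  1  2
  l  3  2  2  1
The bottom-right entry gives D[3][3] = 1, so no sequence of fewer than 1 edit works. Backtracking through the table gives one optimal edit sequence (1 edit):
  uxl → uol (sub x→o @2)
Edit distance = 1.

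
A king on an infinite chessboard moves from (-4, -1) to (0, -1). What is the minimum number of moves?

max(|x_i - y_i|) = max(|-4 - 0|, |-1 - (-1)|) = max(4, 0) = 4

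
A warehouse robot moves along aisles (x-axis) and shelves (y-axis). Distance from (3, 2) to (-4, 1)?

Σ|x_i - y_i| = |3 - (-4)| + |2 - 1| = 7 + 1 = 8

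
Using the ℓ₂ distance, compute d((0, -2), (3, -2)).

(Σ|x_i - y_i|^2)^(1/2) = (|0 - 3|^2 + |-2 - (-2)|^2)^(1/2)
= (3^2 + 0^2)^(1/2) = (9 + 0)^(1/2) = (9)^(1/2) = 3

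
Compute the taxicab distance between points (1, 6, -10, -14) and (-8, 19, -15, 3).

Σ|x_i - y_i| = |1 - (-8)| + |6 - 19| + |-10 - (-15)| + |-14 - 3| = 9 + 13 + 5 + 17 = 44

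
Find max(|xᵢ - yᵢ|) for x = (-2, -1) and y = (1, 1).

max(|x_i - y_i|) = max(|-2 - 1|, |-1 - 1|) = max(3, 2) = 3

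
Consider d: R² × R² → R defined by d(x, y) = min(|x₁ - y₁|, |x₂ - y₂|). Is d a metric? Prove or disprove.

No. d fails identity of indiscernibles: take x = (-2, 0) and y = (-2, 8). Then d(x,y) = min(|-2 - (-2)|, |0 - 8|) = min(0, 8) = 0, yet x ≠ y.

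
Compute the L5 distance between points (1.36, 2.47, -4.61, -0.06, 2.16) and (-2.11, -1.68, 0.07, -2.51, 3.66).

(Σ|x_i - y_i|^5)^(1/5) = (|1.36 - (-2.11)|^5 + |2.47 - (-1.68)|^5 + |-4.61 - 0.07|^5 + |-0.06 - (-2.51)|^5 + |2.16 - 3.66|^5)^(1/5)
= (3.47^5 + 4.15^5 + 4.68^5 + 2.45^5 + 1.5^5)^(1/5) ≈ (503.092 + 1230.9502 + 2245.0668 + 88.2735 + 7.5938)^(1/5) = (4074.9763)^(1/5) ≈ 5.2726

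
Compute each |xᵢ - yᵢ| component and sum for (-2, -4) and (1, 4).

Σ|x_i - y_i| = |-2 - 1| + |-4 - 4| = 3 + 8 = 11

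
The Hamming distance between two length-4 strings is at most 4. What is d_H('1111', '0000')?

Differing positions: 1, 2, 3, 4. Hamming distance = 4. The maximum possible Hamming distance for length-4 strings is 4, so d_H/4 = 4/4 = 1.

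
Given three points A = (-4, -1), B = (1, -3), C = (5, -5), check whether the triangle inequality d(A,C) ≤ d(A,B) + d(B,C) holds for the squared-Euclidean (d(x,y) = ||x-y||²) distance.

d(A,B) = 5² + 2² = 29, d(B,C) = 4² + 2² = 20, d(A,C) = 9² + 4² = 97.
d(A,C) = 97 > 29 + 20 = 49. Triangle inequality is VIOLATED. (Squared-Euclidean is not a metric — this is a counterexample.)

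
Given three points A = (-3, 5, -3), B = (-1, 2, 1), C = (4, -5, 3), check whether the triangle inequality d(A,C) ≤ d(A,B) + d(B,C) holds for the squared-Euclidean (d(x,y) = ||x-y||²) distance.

d(A,B) = 2² + 3² + 4² = 29, d(B,C) = 5² + 7² + 2² = 78, d(A,C) = 7² + 10² + 6² = 185.
d(A,C) = 185 > 29 + 78 = 107. Triangle inequality is VIOLATED. (Squared-Euclidean is not a metric — this is a counterexample.)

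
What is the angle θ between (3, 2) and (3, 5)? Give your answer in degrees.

With u = (3, 2), v = (3, 5):
u·v = 3·3 + 2·5 = 9 + 10 = 19.
|u| = √(3² + 2²) = √13, |v| = √(3² + 5²) = √34, so |u||v| = √(13·34) = √442.
cos θ = (u·v)/(|u||v|) = 19/√442 ≈ 0.903738
θ = arccos(0.903738) ≈ 25.35°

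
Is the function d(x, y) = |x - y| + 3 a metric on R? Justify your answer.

No. d fails identity of indiscernibles (specifically d(x,x) = 0): d(-4, -4) = |-4 - (-4)| + 3 = 0 + 3 = 3 ≠ 0.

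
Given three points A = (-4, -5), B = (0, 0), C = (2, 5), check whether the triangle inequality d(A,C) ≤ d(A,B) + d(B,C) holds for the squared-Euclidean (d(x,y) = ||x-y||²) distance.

d(A,B) = 4² + 5² = 41, d(B,C) = 2² + 5² = 29, d(A,C) = 6² + 10² = 136.
d(A,C) = 136 > 41 + 29 = 70. Triangle inequality is VIOLATED. (Squared-Euclidean is not a metric — this is a counterexample.)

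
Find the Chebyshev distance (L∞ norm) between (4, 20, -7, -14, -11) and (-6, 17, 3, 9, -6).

max(|x_i - y_i|) = max(|4 - (-6)|, |20 - 17|, |-7 - 3|, |-14 - 9|, |-11 - (-6)|) = max(10, 3, 10, 23, 5) = 23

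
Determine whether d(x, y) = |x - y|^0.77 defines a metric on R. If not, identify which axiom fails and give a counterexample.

Yes. With 0 < p = 0.77 ≤ 1, d(x,y) = |x-y|^0.77 is a metric on R. Non-negativity and symmetry are immediate; |x-y|^0.77 = 0 ⟺ |x-y| = 0 ⟺ x = y. For the triangle inequality, the function t ↦ t^0.77 is subadditive on [0,∞) when p ≤ 1, so |x-z|^0.77 ≤ (|x-y| + |y-z|)^0.77 ≤ |x-y|^0.77 + |y-z|^0.77.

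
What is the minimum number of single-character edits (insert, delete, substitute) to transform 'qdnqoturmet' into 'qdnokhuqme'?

Let D[i][j] be the edit distance between the first i characters of 'qdnqoturmet' and the first j characters of 'qdnokhuqme', with D[i][0] = i, D[0][j] = j, and D[i][j] = D[i-1][j-1] if the characters match, else 1 + min(D[i-1][j], D[i][j-1], D[i-1][j-1]). Filling the table (rows: prefixes of 'qdnqoturmet', columns: prefixes of 'qdnokhuqme'):
     ε  q  d  n  o  k  h  u  q  m  e
  ε  0  1  2  3  4  5  6  7  8  9 10
  q  1  0  1  2  3  4  5  6  7  8  9
  d  2  1  0  1  2  3  4  5  6  7  8
  n  3  2  1  0  1  2  3  4  5  6  7
  q  4  3  2  1  1  2  3  4  4  5  6
  o  5  4  3  2  1  2  3  4  5  5  6
  t  6  5  4  3  2  2  3  4  5  6  6
  u  7  6  5  4  3  3  3  3  4  5  6
  r  8  7  6  5  4  4  4  4  4  5  6
  m  9  8  7  6  5  5  5  5  5  4  5
  e 10  9  8  7  6  6  6  6  6  5  4
  t 11 10  9  8  7  7  7  7  7  6  5
The bottom-right entry gives D[11][10] = 5, so no sequence of fewer than 5 edits works. Backtracking through the table gives one optimal edit sequence (5 edits):
  qdnqoturmet → qdnooturmet (sub q→o @4)
  qdnooturmet → qdnokturmet (sub o→k @5)
  qdnokturmet → qdnokhurmet (sub t→h @6)
  qdnokhurmet → qdnokhuqmet (sub r→q @8)
  qdnokhuqmet → qdnokhuqme (del t @11)
Edit distance = 5.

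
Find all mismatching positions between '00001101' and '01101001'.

Differing positions: 2, 3, 6. Hamming distance = 3.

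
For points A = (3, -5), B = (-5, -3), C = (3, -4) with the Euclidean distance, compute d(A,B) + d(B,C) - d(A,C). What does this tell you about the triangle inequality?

d(A,B) = √(8² + 2²) = √68 ≈ 8.2462, d(B,C) = √(8² + 1²) = √65 ≈ 8.0623, d(A,C) = √(0² + 1²) = √1 = 1.
d(A,B) + d(B,C) - d(A,C) = 8.2462 + 8.0623 - 1 = 16.3085 - 1 = 15.3085 (to 4 decimal places). This is ≥ 0, so the triangle inequality holds for these points.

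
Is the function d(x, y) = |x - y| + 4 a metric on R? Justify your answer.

No. d fails identity of indiscernibles (specifically d(x,x) = 0): d(1, 1) = |1 - 1| + 4 = 0 + 4 = 4 ≠ 0.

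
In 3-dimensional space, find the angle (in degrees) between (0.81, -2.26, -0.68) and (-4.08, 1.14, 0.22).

With u = (0.81, -2.26, -0.68), v = (-4.08, 1.14, 0.22):
u·v = 0.81·(-4.08) + (-2.26)·1.14 + (-0.68)·0.22 = (-3.3048) + (-2.5764) + (-0.1496) = -6.0308.
|u| = √(0.81² + (-2.26)² + (-0.68)²) = √(0.6561 + 5.1076 + 0.4624) = √6.2261, |v| = √((-4.08)² + 1.14² + 0.22²) = √(16.6464 + 1.2996 + 0.0484) = √17.9944.
cos θ = (u·v)/(|u||v|) = -6.0308/(√6.2261·√17.9944) ≈ -0.569768
θ = arccos(-0.569768) ≈ 124.73°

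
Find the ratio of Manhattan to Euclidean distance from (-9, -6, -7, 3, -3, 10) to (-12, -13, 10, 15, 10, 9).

L1 = |-9 - (-12)| + |-6 - (-13)| + |-7 - 10| + |3 - 15| + |-3 - 10| + |10 - 9| = 3 + 7 + 17 + 12 + 13 + 1 = 53
L2 = √(3² + 7² + 17² + 12² + 13² + 1²) = √661 ≈ 25.7099
L1 ≥ L2 always (equality iff movement is along one axis); L1 > L2 here.
Ratio L1/L2 = 53/√661 ≈ 2.0615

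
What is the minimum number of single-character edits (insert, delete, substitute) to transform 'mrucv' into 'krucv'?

Let D[i][j] be the edit distance between the first i characters of 'mrucv' and the first j characters of 'krucv', with D[i][0] = i, D[0][j] = j, and D[i][j] = D[i-1][j-1] if the characters match, else 1 + min(D[i-1][j], D[i][j-1], D[i-1][j-1]). Filling the table (rows: prefixes of 'mrucv', columns: prefixes of 'krucv'):
     ε  k  r  u  c  v
  ε  0  1  2  3  4  5
  m  1  1  2  3  4  5
  r  2  2  1  2  3  4
  u  3  3  2  1  2  3
  c  4  4  3  2  1  2
  v  5  5  4  3  2  1
The bottom-right entry gives D[5][5] = 1, so no sequence of fewer than 1 edit works. Backtracking through the table gives one optimal edit sequence (1 edit):
  mrucv → krucv (sub m→k @1)
Edit distance = 1.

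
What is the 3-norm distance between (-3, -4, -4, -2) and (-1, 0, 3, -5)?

(Σ|x_i - y_i|^3)^(1/3) = (|-3 - (-1)|^3 + |-4 - 0|^3 + |-4 - 3|^3 + |-2 - (-5)|^3)^(1/3)
= (2^3 + 4^3 + 7^3 + 3^3)^(1/3) = (8 + 64 + 343 + 27)^(1/3) = (442)^(1/3) ≈ 7.6174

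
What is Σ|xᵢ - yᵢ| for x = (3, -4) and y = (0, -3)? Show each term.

Σ|x_i - y_i| = |3 - 0| + |-4 - (-3)| = 3 + 1 = 4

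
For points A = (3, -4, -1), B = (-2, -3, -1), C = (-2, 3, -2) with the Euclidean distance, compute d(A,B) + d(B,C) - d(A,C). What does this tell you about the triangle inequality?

d(A,B) = √(5² + 1² + 0²) = √26 ≈ 5.099, d(B,C) = √(0² + 6² + 1²) = √37 ≈ 6.0828, d(A,C) = √(5² + 7² + 1²) = √75 ≈ 8.6603.
d(A,B) + d(B,C) - d(A,C) = 5.099 + 6.0828 - 8.6603 = 11.1818 - 8.6603 = 2.5215 (to 4 decimal places). This is ≥ 0, so the triangle inequality holds for these points.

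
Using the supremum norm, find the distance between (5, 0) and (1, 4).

max(|x_i - y_i|) = max(|5 - 1|, |0 - 4|) = max(4, 4) = 4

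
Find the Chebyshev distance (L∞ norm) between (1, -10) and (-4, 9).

max(|x_i - y_i|) = max(|1 - (-4)|, |-10 - 9|) = max(5, 19) = 19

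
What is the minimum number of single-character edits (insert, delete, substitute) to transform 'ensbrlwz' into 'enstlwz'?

Let D[i][j] be the edit distance between the first i characters of 'ensbrlwz' and the first j characters of 'enstlwz', with D[i][0] = i, D[0][j] = j, and D[i][j] = D[i-1][j-1] if the characters match, else 1 + min(D[i-1][j], D[i][j-1], D[i-1][j-1]). Filling the table (rows: prefixes of 'ensbrlwz', columns: prefixes of 'enstlwz'):
     ε  e  n  s  t  l  w  z
  ε  0  1  2  3  4  5  6  7
  e  1  0  1  2  3  4  5  6
  n  2  1  0  1  2  3  4  5
  s  3  2  1  0  1  2  3  4
  b  4  3  2  1  1  2  3  4
  r  5  4  3  2  2  2  3  4
  l  6  5  4  3  3  2  3  4
  w  7  6  5  4  4  3  2  3
  z  8  7  6  5  5  4  3  2
The bottom-right entry gives D[8][7] = 2, so no sequence of fewer than 2 edits works. Backtracking through the table gives one optimal edit sequence (2 edits):
  ensbrlwz → ensrlwz (del b @4)
  ensrlwz → enstlwz (sub r→t @4)
Edit distance = 2.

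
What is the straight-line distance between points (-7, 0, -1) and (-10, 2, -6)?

√(Σ(x_i - y_i)²) = √((-7 - (-10))² + (0 - 2)² + (-1 - (-6))²)
= √(3² + (-2)² + 5²) = √(9 + 4 + 25) = √38 ≈ 6.1644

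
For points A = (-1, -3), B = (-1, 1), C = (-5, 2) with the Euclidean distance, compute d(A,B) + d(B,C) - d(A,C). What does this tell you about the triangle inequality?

d(A,B) = √(0² + 4²) = √16 = 4, d(B,C) = √(4² + 1²) = √17 ≈ 4.1231, d(A,C) = √(4² + 5²) = √41 ≈ 6.4031.
d(A,B) + d(B,C) - d(A,C) = 4 + 4.1231 - 6.4031 = 8.1231 - 6.4031 = 1.72 (to 4 decimal places). This is ≥ 0, so the triangle inequality holds for these points.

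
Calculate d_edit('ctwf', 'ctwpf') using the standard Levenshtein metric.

Let D[i][j] be the edit distance between the first i characters of 'ctwf' and the first j characters of 'ctwpf', with D[i][0] = i, D[0][j] = j, and D[i][j] = D[i-1][j-1] if the characters match, else 1 + min(D[i-1][j], D[i][j-1], D[i-1][j-1]). Filling the table (rows: prefixes of 'ctwf', columns: prefixes of 'ctwpf'):
     ε  c  t  w  p  f
  ε  0  1  2  3  4  5
  c  1  0  1  2  3  4
  t  2  1  0  1  2  3
  w  3  2  1  0  1  2
  f  4  3  2  1  1  1
The bottom-right entry gives D[4][5] = 1, so no sequence of fewer than 1 edit works. Backtracking through the table gives one optimal edit sequence (1 edit):
  ctwf → ctwpf (ins p @4)
Edit distance = 1.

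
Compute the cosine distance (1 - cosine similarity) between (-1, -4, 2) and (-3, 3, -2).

With u = (-1, -4, 2), v = (-3, 3, -2):
u·v = (-1)·(-3) + (-4)·3 + 2·(-2) = 3 + (-12) + (-4) = -13.
|u| = √((-1)² + (-4)² + 2²) = √21, |v| = √((-3)² + 3² + (-2)²) = √22, so |u||v| = √(21·22) = √462.
cos θ = (u·v)/(|u||v|) = -13/√462 ≈ -0.6048
Cosine distance = 1 - cos θ ≈ 1 - (-0.6048) = 1.6048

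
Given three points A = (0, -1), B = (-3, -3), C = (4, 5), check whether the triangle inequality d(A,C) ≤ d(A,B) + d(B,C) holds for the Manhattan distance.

d(A,B) = 3 + 2 = 5, d(B,C) = 7 + 8 = 15, d(A,C) = 4 + 6 = 10.
d(A,C) = 10 ≤ 5 + 15 = 20. Triangle inequality is satisfied.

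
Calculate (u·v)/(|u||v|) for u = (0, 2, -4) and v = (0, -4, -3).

With u = (0, 2, -4), v = (0, -4, -3):
u·v = 0·0 + 2·(-4) + (-4)·(-3) = 0 + (-8) + 12 = 4.
|u| = √(0² + 2² + (-4)²) = √20, |v| = √(0² + (-4)² + (-3)²) = √25, so |u||v| = √(20·25) = √500.
cos θ = (u·v)/(|u||v|) = 4/√500 ≈ 0.1789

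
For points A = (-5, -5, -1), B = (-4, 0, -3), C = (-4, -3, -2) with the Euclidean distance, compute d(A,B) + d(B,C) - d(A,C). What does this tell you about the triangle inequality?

d(A,B) = √(1² + 5² + 2²) = √30 ≈ 5.4772, d(B,C) = √(0² + 3² + 1²) = √10 ≈ 3.1623, d(A,C) = √(1² + 2² + 1²) = √6 ≈ 2.4495.
d(A,B) + d(B,C) - d(A,C) = 5.4772 + 3.1623 - 2.4495 = 8.6395 - 2.4495 = 6.19 (to 4 decimal places). This is ≥ 0, so the triangle inequality holds for these points.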